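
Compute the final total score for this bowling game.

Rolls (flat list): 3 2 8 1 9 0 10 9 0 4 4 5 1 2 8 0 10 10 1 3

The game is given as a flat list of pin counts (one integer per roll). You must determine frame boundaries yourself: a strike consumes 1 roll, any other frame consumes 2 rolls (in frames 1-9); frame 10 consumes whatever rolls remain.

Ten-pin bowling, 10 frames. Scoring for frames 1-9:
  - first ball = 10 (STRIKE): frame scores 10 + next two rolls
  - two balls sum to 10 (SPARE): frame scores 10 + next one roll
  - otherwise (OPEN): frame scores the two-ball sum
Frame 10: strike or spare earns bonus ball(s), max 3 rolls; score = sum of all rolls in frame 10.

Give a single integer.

Frame 1: OPEN (3+2=5). Cumulative: 5
Frame 2: OPEN (8+1=9). Cumulative: 14
Frame 3: OPEN (9+0=9). Cumulative: 23
Frame 4: STRIKE. 10 + next two rolls (9+0) = 19. Cumulative: 42
Frame 5: OPEN (9+0=9). Cumulative: 51
Frame 6: OPEN (4+4=8). Cumulative: 59
Frame 7: OPEN (5+1=6). Cumulative: 65
Frame 8: SPARE (2+8=10). 10 + next roll (0) = 10. Cumulative: 75
Frame 9: SPARE (0+10=10). 10 + next roll (10) = 20. Cumulative: 95
Frame 10: STRIKE. Sum of all frame-10 rolls (10+1+3) = 14. Cumulative: 109

Answer: 109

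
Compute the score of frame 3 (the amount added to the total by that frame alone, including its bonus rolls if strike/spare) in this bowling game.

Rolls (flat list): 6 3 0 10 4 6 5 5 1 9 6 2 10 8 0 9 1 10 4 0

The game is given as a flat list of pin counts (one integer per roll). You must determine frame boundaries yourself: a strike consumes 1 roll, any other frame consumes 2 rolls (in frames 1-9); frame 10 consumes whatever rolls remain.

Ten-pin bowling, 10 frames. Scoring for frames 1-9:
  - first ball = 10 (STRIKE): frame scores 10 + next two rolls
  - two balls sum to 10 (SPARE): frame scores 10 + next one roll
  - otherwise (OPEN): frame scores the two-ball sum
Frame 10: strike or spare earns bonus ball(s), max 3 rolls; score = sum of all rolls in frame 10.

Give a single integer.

Answer: 15

Derivation:
Frame 1: OPEN (6+3=9). Cumulative: 9
Frame 2: SPARE (0+10=10). 10 + next roll (4) = 14. Cumulative: 23
Frame 3: SPARE (4+6=10). 10 + next roll (5) = 15. Cumulative: 38
Frame 4: SPARE (5+5=10). 10 + next roll (1) = 11. Cumulative: 49
Frame 5: SPARE (1+9=10). 10 + next roll (6) = 16. Cumulative: 65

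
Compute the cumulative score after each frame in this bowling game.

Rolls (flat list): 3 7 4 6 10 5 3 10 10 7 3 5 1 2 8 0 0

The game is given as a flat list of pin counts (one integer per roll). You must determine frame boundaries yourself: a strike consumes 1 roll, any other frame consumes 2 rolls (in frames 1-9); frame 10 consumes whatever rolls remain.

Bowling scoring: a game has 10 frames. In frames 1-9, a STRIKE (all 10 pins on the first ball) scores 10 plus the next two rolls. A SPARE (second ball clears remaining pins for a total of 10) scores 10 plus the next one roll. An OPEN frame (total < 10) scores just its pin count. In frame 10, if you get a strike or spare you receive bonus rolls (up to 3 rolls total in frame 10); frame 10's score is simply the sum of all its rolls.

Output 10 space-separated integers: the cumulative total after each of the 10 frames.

Frame 1: SPARE (3+7=10). 10 + next roll (4) = 14. Cumulative: 14
Frame 2: SPARE (4+6=10). 10 + next roll (10) = 20. Cumulative: 34
Frame 3: STRIKE. 10 + next two rolls (5+3) = 18. Cumulative: 52
Frame 4: OPEN (5+3=8). Cumulative: 60
Frame 5: STRIKE. 10 + next two rolls (10+7) = 27. Cumulative: 87
Frame 6: STRIKE. 10 + next two rolls (7+3) = 20. Cumulative: 107
Frame 7: SPARE (7+3=10). 10 + next roll (5) = 15. Cumulative: 122
Frame 8: OPEN (5+1=6). Cumulative: 128
Frame 9: SPARE (2+8=10). 10 + next roll (0) = 10. Cumulative: 138
Frame 10: OPEN. Sum of all frame-10 rolls (0+0) = 0. Cumulative: 138

Answer: 14 34 52 60 87 107 122 128 138 138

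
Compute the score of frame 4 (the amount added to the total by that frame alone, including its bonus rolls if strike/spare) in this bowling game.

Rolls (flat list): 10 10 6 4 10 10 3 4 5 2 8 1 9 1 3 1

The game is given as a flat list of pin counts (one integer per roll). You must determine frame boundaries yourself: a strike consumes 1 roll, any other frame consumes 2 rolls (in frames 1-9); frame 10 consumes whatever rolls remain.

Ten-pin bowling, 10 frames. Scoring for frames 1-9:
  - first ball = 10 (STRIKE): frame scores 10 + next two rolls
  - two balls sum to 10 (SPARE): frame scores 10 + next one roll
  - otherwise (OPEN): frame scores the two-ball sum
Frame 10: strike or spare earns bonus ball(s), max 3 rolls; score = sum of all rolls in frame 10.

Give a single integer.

Answer: 23

Derivation:
Frame 1: STRIKE. 10 + next two rolls (10+6) = 26. Cumulative: 26
Frame 2: STRIKE. 10 + next two rolls (6+4) = 20. Cumulative: 46
Frame 3: SPARE (6+4=10). 10 + next roll (10) = 20. Cumulative: 66
Frame 4: STRIKE. 10 + next two rolls (10+3) = 23. Cumulative: 89
Frame 5: STRIKE. 10 + next two rolls (3+4) = 17. Cumulative: 106
Frame 6: OPEN (3+4=7). Cumulative: 113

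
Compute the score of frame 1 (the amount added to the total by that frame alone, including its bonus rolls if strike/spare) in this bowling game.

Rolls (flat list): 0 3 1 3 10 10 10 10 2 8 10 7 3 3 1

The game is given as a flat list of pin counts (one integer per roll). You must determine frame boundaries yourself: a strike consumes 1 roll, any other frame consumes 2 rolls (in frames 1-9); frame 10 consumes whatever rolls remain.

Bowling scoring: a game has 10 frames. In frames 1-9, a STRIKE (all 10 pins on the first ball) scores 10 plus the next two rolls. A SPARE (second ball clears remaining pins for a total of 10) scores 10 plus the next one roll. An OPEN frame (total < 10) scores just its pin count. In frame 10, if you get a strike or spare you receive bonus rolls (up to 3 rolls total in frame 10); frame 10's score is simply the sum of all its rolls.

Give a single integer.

Answer: 3

Derivation:
Frame 1: OPEN (0+3=3). Cumulative: 3
Frame 2: OPEN (1+3=4). Cumulative: 7
Frame 3: STRIKE. 10 + next two rolls (10+10) = 30. Cumulative: 37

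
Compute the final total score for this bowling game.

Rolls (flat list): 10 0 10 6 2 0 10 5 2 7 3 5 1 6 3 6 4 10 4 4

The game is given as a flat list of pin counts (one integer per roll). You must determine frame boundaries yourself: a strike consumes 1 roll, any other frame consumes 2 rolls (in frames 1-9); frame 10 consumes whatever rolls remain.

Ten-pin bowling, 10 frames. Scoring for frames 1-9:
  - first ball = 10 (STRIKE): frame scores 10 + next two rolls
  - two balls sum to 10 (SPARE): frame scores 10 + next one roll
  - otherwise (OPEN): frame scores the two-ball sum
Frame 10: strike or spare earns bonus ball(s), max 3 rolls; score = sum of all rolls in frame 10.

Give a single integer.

Answer: 134

Derivation:
Frame 1: STRIKE. 10 + next two rolls (0+10) = 20. Cumulative: 20
Frame 2: SPARE (0+10=10). 10 + next roll (6) = 16. Cumulative: 36
Frame 3: OPEN (6+2=8). Cumulative: 44
Frame 4: SPARE (0+10=10). 10 + next roll (5) = 15. Cumulative: 59
Frame 5: OPEN (5+2=7). Cumulative: 66
Frame 6: SPARE (7+3=10). 10 + next roll (5) = 15. Cumulative: 81
Frame 7: OPEN (5+1=6). Cumulative: 87
Frame 8: OPEN (6+3=9). Cumulative: 96
Frame 9: SPARE (6+4=10). 10 + next roll (10) = 20. Cumulative: 116
Frame 10: STRIKE. Sum of all frame-10 rolls (10+4+4) = 18. Cumulative: 134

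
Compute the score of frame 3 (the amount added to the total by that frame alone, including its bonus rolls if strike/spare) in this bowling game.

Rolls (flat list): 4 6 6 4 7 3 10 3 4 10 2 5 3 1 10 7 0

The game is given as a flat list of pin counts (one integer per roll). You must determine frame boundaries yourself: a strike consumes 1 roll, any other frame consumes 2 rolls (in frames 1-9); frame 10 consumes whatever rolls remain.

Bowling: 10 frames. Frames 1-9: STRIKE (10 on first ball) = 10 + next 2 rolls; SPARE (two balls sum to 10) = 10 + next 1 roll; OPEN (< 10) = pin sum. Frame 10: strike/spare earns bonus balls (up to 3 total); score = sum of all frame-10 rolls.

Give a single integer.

Answer: 20

Derivation:
Frame 1: SPARE (4+6=10). 10 + next roll (6) = 16. Cumulative: 16
Frame 2: SPARE (6+4=10). 10 + next roll (7) = 17. Cumulative: 33
Frame 3: SPARE (7+3=10). 10 + next roll (10) = 20. Cumulative: 53
Frame 4: STRIKE. 10 + next two rolls (3+4) = 17. Cumulative: 70
Frame 5: OPEN (3+4=7). Cumulative: 77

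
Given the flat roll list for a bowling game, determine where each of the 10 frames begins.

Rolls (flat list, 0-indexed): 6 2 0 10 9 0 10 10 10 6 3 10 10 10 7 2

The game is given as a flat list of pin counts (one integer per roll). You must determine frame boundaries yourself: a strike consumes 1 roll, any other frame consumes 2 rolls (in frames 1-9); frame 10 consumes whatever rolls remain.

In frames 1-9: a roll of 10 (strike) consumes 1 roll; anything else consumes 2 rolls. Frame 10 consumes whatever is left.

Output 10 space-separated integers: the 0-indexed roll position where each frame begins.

Answer: 0 2 4 6 7 8 9 11 12 13

Derivation:
Frame 1 starts at roll index 0: rolls=6,2 (sum=8), consumes 2 rolls
Frame 2 starts at roll index 2: rolls=0,10 (sum=10), consumes 2 rolls
Frame 3 starts at roll index 4: rolls=9,0 (sum=9), consumes 2 rolls
Frame 4 starts at roll index 6: roll=10 (strike), consumes 1 roll
Frame 5 starts at roll index 7: roll=10 (strike), consumes 1 roll
Frame 6 starts at roll index 8: roll=10 (strike), consumes 1 roll
Frame 7 starts at roll index 9: rolls=6,3 (sum=9), consumes 2 rolls
Frame 8 starts at roll index 11: roll=10 (strike), consumes 1 roll
Frame 9 starts at roll index 12: roll=10 (strike), consumes 1 roll
Frame 10 starts at roll index 13: 3 remaining rolls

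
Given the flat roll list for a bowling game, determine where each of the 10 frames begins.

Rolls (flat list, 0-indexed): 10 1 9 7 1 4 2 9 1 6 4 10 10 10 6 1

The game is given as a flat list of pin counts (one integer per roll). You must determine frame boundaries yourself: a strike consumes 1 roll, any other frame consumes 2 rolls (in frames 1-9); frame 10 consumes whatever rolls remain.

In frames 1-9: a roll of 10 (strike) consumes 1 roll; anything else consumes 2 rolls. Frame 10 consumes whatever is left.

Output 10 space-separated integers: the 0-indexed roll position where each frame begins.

Answer: 0 1 3 5 7 9 11 12 13 14

Derivation:
Frame 1 starts at roll index 0: roll=10 (strike), consumes 1 roll
Frame 2 starts at roll index 1: rolls=1,9 (sum=10), consumes 2 rolls
Frame 3 starts at roll index 3: rolls=7,1 (sum=8), consumes 2 rolls
Frame 4 starts at roll index 5: rolls=4,2 (sum=6), consumes 2 rolls
Frame 5 starts at roll index 7: rolls=9,1 (sum=10), consumes 2 rolls
Frame 6 starts at roll index 9: rolls=6,4 (sum=10), consumes 2 rolls
Frame 7 starts at roll index 11: roll=10 (strike), consumes 1 roll
Frame 8 starts at roll index 12: roll=10 (strike), consumes 1 roll
Frame 9 starts at roll index 13: roll=10 (strike), consumes 1 roll
Frame 10 starts at roll index 14: 2 remaining rolls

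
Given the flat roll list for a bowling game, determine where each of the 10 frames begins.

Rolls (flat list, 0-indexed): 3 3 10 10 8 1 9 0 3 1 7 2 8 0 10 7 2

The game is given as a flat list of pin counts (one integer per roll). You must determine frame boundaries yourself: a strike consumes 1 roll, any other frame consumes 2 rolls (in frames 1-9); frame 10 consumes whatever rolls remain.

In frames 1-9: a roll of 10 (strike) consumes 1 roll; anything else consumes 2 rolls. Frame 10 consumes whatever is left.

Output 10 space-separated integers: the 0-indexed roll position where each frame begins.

Frame 1 starts at roll index 0: rolls=3,3 (sum=6), consumes 2 rolls
Frame 2 starts at roll index 2: roll=10 (strike), consumes 1 roll
Frame 3 starts at roll index 3: roll=10 (strike), consumes 1 roll
Frame 4 starts at roll index 4: rolls=8,1 (sum=9), consumes 2 rolls
Frame 5 starts at roll index 6: rolls=9,0 (sum=9), consumes 2 rolls
Frame 6 starts at roll index 8: rolls=3,1 (sum=4), consumes 2 rolls
Frame 7 starts at roll index 10: rolls=7,2 (sum=9), consumes 2 rolls
Frame 8 starts at roll index 12: rolls=8,0 (sum=8), consumes 2 rolls
Frame 9 starts at roll index 14: roll=10 (strike), consumes 1 roll
Frame 10 starts at roll index 15: 2 remaining rolls

Answer: 0 2 3 4 6 8 10 12 14 15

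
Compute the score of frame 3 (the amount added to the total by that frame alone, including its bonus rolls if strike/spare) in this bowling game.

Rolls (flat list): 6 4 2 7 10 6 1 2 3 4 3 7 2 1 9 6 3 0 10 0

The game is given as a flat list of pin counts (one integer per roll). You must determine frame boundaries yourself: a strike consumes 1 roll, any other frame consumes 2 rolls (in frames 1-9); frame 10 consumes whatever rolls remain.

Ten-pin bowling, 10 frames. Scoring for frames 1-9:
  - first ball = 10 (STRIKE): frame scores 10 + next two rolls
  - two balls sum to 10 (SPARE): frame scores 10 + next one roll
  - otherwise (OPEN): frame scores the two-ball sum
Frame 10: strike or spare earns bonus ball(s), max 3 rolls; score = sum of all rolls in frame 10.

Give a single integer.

Frame 1: SPARE (6+4=10). 10 + next roll (2) = 12. Cumulative: 12
Frame 2: OPEN (2+7=9). Cumulative: 21
Frame 3: STRIKE. 10 + next two rolls (6+1) = 17. Cumulative: 38
Frame 4: OPEN (6+1=7). Cumulative: 45
Frame 5: OPEN (2+3=5). Cumulative: 50

Answer: 17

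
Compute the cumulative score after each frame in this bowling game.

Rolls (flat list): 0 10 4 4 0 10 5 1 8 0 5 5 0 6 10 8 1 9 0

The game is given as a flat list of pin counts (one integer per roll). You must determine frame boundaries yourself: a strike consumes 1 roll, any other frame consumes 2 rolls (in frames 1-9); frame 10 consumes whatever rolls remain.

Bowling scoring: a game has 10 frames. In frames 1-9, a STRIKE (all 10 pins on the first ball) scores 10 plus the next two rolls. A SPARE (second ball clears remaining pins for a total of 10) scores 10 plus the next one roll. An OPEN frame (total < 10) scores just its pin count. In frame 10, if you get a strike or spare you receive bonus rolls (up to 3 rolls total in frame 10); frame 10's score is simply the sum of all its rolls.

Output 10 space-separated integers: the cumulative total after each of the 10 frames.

Answer: 14 22 37 43 51 61 67 86 95 104

Derivation:
Frame 1: SPARE (0+10=10). 10 + next roll (4) = 14. Cumulative: 14
Frame 2: OPEN (4+4=8). Cumulative: 22
Frame 3: SPARE (0+10=10). 10 + next roll (5) = 15. Cumulative: 37
Frame 4: OPEN (5+1=6). Cumulative: 43
Frame 5: OPEN (8+0=8). Cumulative: 51
Frame 6: SPARE (5+5=10). 10 + next roll (0) = 10. Cumulative: 61
Frame 7: OPEN (0+6=6). Cumulative: 67
Frame 8: STRIKE. 10 + next two rolls (8+1) = 19. Cumulative: 86
Frame 9: OPEN (8+1=9). Cumulative: 95
Frame 10: OPEN. Sum of all frame-10 rolls (9+0) = 9. Cumulative: 104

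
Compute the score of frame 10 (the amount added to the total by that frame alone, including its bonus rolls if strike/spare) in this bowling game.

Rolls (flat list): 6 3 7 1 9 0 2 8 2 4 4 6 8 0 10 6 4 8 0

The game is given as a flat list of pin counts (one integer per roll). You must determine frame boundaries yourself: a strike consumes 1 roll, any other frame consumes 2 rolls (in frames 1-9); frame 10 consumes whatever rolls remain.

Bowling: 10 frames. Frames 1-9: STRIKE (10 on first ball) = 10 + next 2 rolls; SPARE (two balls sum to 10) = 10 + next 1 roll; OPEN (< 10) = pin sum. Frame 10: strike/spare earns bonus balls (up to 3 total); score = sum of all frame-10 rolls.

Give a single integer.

Frame 1: OPEN (6+3=9). Cumulative: 9
Frame 2: OPEN (7+1=8). Cumulative: 17
Frame 3: OPEN (9+0=9). Cumulative: 26
Frame 4: SPARE (2+8=10). 10 + next roll (2) = 12. Cumulative: 38
Frame 5: OPEN (2+4=6). Cumulative: 44
Frame 6: SPARE (4+6=10). 10 + next roll (8) = 18. Cumulative: 62
Frame 7: OPEN (8+0=8). Cumulative: 70
Frame 8: STRIKE. 10 + next two rolls (6+4) = 20. Cumulative: 90
Frame 9: SPARE (6+4=10). 10 + next roll (8) = 18. Cumulative: 108
Frame 10: OPEN. Sum of all frame-10 rolls (8+0) = 8. Cumulative: 116

Answer: 8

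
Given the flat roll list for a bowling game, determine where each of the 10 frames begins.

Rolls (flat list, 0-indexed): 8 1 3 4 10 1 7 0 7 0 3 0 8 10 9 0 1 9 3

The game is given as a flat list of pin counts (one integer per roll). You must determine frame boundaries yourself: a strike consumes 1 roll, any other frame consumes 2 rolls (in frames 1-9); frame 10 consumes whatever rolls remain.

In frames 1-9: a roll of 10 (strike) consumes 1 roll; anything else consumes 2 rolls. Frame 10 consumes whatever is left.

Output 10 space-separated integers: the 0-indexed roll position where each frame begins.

Frame 1 starts at roll index 0: rolls=8,1 (sum=9), consumes 2 rolls
Frame 2 starts at roll index 2: rolls=3,4 (sum=7), consumes 2 rolls
Frame 3 starts at roll index 4: roll=10 (strike), consumes 1 roll
Frame 4 starts at roll index 5: rolls=1,7 (sum=8), consumes 2 rolls
Frame 5 starts at roll index 7: rolls=0,7 (sum=7), consumes 2 rolls
Frame 6 starts at roll index 9: rolls=0,3 (sum=3), consumes 2 rolls
Frame 7 starts at roll index 11: rolls=0,8 (sum=8), consumes 2 rolls
Frame 8 starts at roll index 13: roll=10 (strike), consumes 1 roll
Frame 9 starts at roll index 14: rolls=9,0 (sum=9), consumes 2 rolls
Frame 10 starts at roll index 16: 3 remaining rolls

Answer: 0 2 4 5 7 9 11 13 14 16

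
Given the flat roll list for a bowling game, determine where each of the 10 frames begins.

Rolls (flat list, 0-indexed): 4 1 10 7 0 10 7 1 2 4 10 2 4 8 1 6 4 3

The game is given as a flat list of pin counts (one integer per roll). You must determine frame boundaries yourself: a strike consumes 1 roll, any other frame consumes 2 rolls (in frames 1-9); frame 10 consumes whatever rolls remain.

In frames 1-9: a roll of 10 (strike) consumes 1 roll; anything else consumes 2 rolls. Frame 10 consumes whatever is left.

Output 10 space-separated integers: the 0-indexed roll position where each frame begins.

Answer: 0 2 3 5 6 8 10 11 13 15

Derivation:
Frame 1 starts at roll index 0: rolls=4,1 (sum=5), consumes 2 rolls
Frame 2 starts at roll index 2: roll=10 (strike), consumes 1 roll
Frame 3 starts at roll index 3: rolls=7,0 (sum=7), consumes 2 rolls
Frame 4 starts at roll index 5: roll=10 (strike), consumes 1 roll
Frame 5 starts at roll index 6: rolls=7,1 (sum=8), consumes 2 rolls
Frame 6 starts at roll index 8: rolls=2,4 (sum=6), consumes 2 rolls
Frame 7 starts at roll index 10: roll=10 (strike), consumes 1 roll
Frame 8 starts at roll index 11: rolls=2,4 (sum=6), consumes 2 rolls
Frame 9 starts at roll index 13: rolls=8,1 (sum=9), consumes 2 rolls
Frame 10 starts at roll index 15: 3 remaining rolls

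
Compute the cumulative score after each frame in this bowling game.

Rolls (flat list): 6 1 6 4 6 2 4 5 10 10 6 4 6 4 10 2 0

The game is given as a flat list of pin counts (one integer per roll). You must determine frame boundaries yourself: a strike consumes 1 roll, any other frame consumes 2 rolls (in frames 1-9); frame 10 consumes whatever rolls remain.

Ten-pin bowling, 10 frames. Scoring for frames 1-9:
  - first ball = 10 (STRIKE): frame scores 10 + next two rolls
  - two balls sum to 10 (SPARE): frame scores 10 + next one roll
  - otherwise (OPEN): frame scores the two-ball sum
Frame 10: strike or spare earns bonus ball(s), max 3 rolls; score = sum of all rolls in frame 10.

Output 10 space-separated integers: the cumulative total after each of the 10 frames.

Answer: 7 23 31 40 66 86 102 122 134 136

Derivation:
Frame 1: OPEN (6+1=7). Cumulative: 7
Frame 2: SPARE (6+4=10). 10 + next roll (6) = 16. Cumulative: 23
Frame 3: OPEN (6+2=8). Cumulative: 31
Frame 4: OPEN (4+5=9). Cumulative: 40
Frame 5: STRIKE. 10 + next two rolls (10+6) = 26. Cumulative: 66
Frame 6: STRIKE. 10 + next two rolls (6+4) = 20. Cumulative: 86
Frame 7: SPARE (6+4=10). 10 + next roll (6) = 16. Cumulative: 102
Frame 8: SPARE (6+4=10). 10 + next roll (10) = 20. Cumulative: 122
Frame 9: STRIKE. 10 + next two rolls (2+0) = 12. Cumulative: 134
Frame 10: OPEN. Sum of all frame-10 rolls (2+0) = 2. Cumulative: 136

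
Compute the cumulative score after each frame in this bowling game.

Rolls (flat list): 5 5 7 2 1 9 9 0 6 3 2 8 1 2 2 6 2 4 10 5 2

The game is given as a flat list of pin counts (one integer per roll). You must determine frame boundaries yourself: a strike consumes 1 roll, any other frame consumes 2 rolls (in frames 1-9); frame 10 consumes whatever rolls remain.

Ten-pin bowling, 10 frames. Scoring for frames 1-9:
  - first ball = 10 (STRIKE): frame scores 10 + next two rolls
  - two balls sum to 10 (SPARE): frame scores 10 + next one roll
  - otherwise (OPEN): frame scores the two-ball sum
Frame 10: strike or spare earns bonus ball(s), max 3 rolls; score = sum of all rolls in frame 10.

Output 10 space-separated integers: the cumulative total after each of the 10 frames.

Frame 1: SPARE (5+5=10). 10 + next roll (7) = 17. Cumulative: 17
Frame 2: OPEN (7+2=9). Cumulative: 26
Frame 3: SPARE (1+9=10). 10 + next roll (9) = 19. Cumulative: 45
Frame 4: OPEN (9+0=9). Cumulative: 54
Frame 5: OPEN (6+3=9). Cumulative: 63
Frame 6: SPARE (2+8=10). 10 + next roll (1) = 11. Cumulative: 74
Frame 7: OPEN (1+2=3). Cumulative: 77
Frame 8: OPEN (2+6=8). Cumulative: 85
Frame 9: OPEN (2+4=6). Cumulative: 91
Frame 10: STRIKE. Sum of all frame-10 rolls (10+5+2) = 17. Cumulative: 108

Answer: 17 26 45 54 63 74 77 85 91 108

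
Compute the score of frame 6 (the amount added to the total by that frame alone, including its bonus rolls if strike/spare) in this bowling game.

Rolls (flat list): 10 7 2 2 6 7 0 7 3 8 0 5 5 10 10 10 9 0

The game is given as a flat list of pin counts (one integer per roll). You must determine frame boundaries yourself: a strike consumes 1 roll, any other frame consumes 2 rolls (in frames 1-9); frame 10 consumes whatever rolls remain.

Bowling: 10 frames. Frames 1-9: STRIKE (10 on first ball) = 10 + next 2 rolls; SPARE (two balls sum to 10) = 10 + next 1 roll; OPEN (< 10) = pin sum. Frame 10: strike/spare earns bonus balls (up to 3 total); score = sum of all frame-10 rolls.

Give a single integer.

Frame 1: STRIKE. 10 + next two rolls (7+2) = 19. Cumulative: 19
Frame 2: OPEN (7+2=9). Cumulative: 28
Frame 3: OPEN (2+6=8). Cumulative: 36
Frame 4: OPEN (7+0=7). Cumulative: 43
Frame 5: SPARE (7+3=10). 10 + next roll (8) = 18. Cumulative: 61
Frame 6: OPEN (8+0=8). Cumulative: 69
Frame 7: SPARE (5+5=10). 10 + next roll (10) = 20. Cumulative: 89
Frame 8: STRIKE. 10 + next two rolls (10+10) = 30. Cumulative: 119

Answer: 8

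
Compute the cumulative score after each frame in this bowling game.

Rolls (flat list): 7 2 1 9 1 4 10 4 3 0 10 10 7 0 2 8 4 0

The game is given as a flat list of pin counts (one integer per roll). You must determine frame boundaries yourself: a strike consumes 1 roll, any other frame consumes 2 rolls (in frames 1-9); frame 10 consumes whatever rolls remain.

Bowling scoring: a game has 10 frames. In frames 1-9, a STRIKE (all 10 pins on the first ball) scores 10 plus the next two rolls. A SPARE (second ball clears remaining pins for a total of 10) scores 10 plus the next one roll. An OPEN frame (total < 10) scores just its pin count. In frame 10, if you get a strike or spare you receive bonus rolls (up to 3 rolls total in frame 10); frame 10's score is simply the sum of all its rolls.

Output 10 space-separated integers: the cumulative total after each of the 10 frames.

Answer: 9 20 25 42 49 69 86 93 107 111

Derivation:
Frame 1: OPEN (7+2=9). Cumulative: 9
Frame 2: SPARE (1+9=10). 10 + next roll (1) = 11. Cumulative: 20
Frame 3: OPEN (1+4=5). Cumulative: 25
Frame 4: STRIKE. 10 + next two rolls (4+3) = 17. Cumulative: 42
Frame 5: OPEN (4+3=7). Cumulative: 49
Frame 6: SPARE (0+10=10). 10 + next roll (10) = 20. Cumulative: 69
Frame 7: STRIKE. 10 + next two rolls (7+0) = 17. Cumulative: 86
Frame 8: OPEN (7+0=7). Cumulative: 93
Frame 9: SPARE (2+8=10). 10 + next roll (4) = 14. Cumulative: 107
Frame 10: OPEN. Sum of all frame-10 rolls (4+0) = 4. Cumulative: 111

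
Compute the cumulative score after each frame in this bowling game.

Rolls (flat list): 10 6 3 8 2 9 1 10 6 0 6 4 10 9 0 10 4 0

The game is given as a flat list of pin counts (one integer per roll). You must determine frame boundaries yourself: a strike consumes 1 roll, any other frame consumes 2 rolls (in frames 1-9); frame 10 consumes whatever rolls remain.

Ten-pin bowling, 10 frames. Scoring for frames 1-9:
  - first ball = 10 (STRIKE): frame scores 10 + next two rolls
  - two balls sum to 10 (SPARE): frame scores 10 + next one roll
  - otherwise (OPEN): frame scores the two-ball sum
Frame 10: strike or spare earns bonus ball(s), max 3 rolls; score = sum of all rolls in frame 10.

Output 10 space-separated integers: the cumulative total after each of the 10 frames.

Answer: 19 28 47 67 83 89 109 128 137 151

Derivation:
Frame 1: STRIKE. 10 + next two rolls (6+3) = 19. Cumulative: 19
Frame 2: OPEN (6+3=9). Cumulative: 28
Frame 3: SPARE (8+2=10). 10 + next roll (9) = 19. Cumulative: 47
Frame 4: SPARE (9+1=10). 10 + next roll (10) = 20. Cumulative: 67
Frame 5: STRIKE. 10 + next two rolls (6+0) = 16. Cumulative: 83
Frame 6: OPEN (6+0=6). Cumulative: 89
Frame 7: SPARE (6+4=10). 10 + next roll (10) = 20. Cumulative: 109
Frame 8: STRIKE. 10 + next two rolls (9+0) = 19. Cumulative: 128
Frame 9: OPEN (9+0=9). Cumulative: 137
Frame 10: STRIKE. Sum of all frame-10 rolls (10+4+0) = 14. Cumulative: 151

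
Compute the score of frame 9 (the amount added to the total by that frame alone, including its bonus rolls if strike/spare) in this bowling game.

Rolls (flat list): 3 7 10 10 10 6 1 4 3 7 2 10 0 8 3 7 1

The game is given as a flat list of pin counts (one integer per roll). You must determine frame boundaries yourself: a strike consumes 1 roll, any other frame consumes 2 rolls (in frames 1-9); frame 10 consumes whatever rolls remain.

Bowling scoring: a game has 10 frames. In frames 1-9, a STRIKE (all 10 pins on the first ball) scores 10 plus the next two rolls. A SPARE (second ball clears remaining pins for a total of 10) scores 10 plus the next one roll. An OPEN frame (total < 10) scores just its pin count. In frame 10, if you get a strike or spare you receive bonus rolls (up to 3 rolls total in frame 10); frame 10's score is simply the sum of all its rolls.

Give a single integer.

Answer: 8

Derivation:
Frame 1: SPARE (3+7=10). 10 + next roll (10) = 20. Cumulative: 20
Frame 2: STRIKE. 10 + next two rolls (10+10) = 30. Cumulative: 50
Frame 3: STRIKE. 10 + next two rolls (10+6) = 26. Cumulative: 76
Frame 4: STRIKE. 10 + next two rolls (6+1) = 17. Cumulative: 93
Frame 5: OPEN (6+1=7). Cumulative: 100
Frame 6: OPEN (4+3=7). Cumulative: 107
Frame 7: OPEN (7+2=9). Cumulative: 116
Frame 8: STRIKE. 10 + next two rolls (0+8) = 18. Cumulative: 134
Frame 9: OPEN (0+8=8). Cumulative: 142
Frame 10: SPARE. Sum of all frame-10 rolls (3+7+1) = 11. Cumulative: 153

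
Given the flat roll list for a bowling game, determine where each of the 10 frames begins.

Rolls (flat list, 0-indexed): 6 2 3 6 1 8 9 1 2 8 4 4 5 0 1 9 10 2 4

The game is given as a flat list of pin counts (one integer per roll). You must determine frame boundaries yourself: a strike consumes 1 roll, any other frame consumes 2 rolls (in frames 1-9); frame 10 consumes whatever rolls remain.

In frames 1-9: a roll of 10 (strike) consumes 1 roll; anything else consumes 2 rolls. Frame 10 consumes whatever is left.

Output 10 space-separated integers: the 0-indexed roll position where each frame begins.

Frame 1 starts at roll index 0: rolls=6,2 (sum=8), consumes 2 rolls
Frame 2 starts at roll index 2: rolls=3,6 (sum=9), consumes 2 rolls
Frame 3 starts at roll index 4: rolls=1,8 (sum=9), consumes 2 rolls
Frame 4 starts at roll index 6: rolls=9,1 (sum=10), consumes 2 rolls
Frame 5 starts at roll index 8: rolls=2,8 (sum=10), consumes 2 rolls
Frame 6 starts at roll index 10: rolls=4,4 (sum=8), consumes 2 rolls
Frame 7 starts at roll index 12: rolls=5,0 (sum=5), consumes 2 rolls
Frame 8 starts at roll index 14: rolls=1,9 (sum=10), consumes 2 rolls
Frame 9 starts at roll index 16: roll=10 (strike), consumes 1 roll
Frame 10 starts at roll index 17: 2 remaining rolls

Answer: 0 2 4 6 8 10 12 14 16 17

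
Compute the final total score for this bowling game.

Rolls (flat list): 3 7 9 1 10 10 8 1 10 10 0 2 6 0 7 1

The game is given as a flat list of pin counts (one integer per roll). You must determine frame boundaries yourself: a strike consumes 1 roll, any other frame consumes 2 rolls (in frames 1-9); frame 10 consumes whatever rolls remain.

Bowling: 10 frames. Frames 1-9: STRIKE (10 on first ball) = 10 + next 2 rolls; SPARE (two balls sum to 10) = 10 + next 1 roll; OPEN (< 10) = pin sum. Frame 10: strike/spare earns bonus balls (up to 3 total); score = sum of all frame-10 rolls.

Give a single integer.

Answer: 143

Derivation:
Frame 1: SPARE (3+7=10). 10 + next roll (9) = 19. Cumulative: 19
Frame 2: SPARE (9+1=10). 10 + next roll (10) = 20. Cumulative: 39
Frame 3: STRIKE. 10 + next two rolls (10+8) = 28. Cumulative: 67
Frame 4: STRIKE. 10 + next two rolls (8+1) = 19. Cumulative: 86
Frame 5: OPEN (8+1=9). Cumulative: 95
Frame 6: STRIKE. 10 + next two rolls (10+0) = 20. Cumulative: 115
Frame 7: STRIKE. 10 + next two rolls (0+2) = 12. Cumulative: 127
Frame 8: OPEN (0+2=2). Cumulative: 129
Frame 9: OPEN (6+0=6). Cumulative: 135
Frame 10: OPEN. Sum of all frame-10 rolls (7+1) = 8. Cumulative: 143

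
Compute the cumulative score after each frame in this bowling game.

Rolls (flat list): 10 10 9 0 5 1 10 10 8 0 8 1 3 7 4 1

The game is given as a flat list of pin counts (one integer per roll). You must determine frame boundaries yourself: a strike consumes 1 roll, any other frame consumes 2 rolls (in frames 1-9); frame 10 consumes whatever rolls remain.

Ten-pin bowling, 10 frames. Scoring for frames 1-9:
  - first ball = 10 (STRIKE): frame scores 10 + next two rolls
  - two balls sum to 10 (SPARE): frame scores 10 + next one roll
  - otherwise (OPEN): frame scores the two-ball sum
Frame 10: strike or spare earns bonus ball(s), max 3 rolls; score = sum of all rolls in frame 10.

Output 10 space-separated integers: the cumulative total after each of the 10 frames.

Frame 1: STRIKE. 10 + next two rolls (10+9) = 29. Cumulative: 29
Frame 2: STRIKE. 10 + next two rolls (9+0) = 19. Cumulative: 48
Frame 3: OPEN (9+0=9). Cumulative: 57
Frame 4: OPEN (5+1=6). Cumulative: 63
Frame 5: STRIKE. 10 + next two rolls (10+8) = 28. Cumulative: 91
Frame 6: STRIKE. 10 + next two rolls (8+0) = 18. Cumulative: 109
Frame 7: OPEN (8+0=8). Cumulative: 117
Frame 8: OPEN (8+1=9). Cumulative: 126
Frame 9: SPARE (3+7=10). 10 + next roll (4) = 14. Cumulative: 140
Frame 10: OPEN. Sum of all frame-10 rolls (4+1) = 5. Cumulative: 145

Answer: 29 48 57 63 91 109 117 126 140 145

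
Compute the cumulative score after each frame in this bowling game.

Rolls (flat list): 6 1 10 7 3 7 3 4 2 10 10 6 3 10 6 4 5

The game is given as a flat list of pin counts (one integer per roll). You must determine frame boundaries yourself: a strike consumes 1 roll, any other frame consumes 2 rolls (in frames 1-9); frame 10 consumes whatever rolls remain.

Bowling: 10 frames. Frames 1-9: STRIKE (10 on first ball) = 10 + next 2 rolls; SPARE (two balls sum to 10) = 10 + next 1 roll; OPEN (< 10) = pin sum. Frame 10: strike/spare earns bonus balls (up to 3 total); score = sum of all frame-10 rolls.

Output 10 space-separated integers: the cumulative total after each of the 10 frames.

Frame 1: OPEN (6+1=7). Cumulative: 7
Frame 2: STRIKE. 10 + next two rolls (7+3) = 20. Cumulative: 27
Frame 3: SPARE (7+3=10). 10 + next roll (7) = 17. Cumulative: 44
Frame 4: SPARE (7+3=10). 10 + next roll (4) = 14. Cumulative: 58
Frame 5: OPEN (4+2=6). Cumulative: 64
Frame 6: STRIKE. 10 + next two rolls (10+6) = 26. Cumulative: 90
Frame 7: STRIKE. 10 + next two rolls (6+3) = 19. Cumulative: 109
Frame 8: OPEN (6+3=9). Cumulative: 118
Frame 9: STRIKE. 10 + next two rolls (6+4) = 20. Cumulative: 138
Frame 10: SPARE. Sum of all frame-10 rolls (6+4+5) = 15. Cumulative: 153

Answer: 7 27 44 58 64 90 109 118 138 153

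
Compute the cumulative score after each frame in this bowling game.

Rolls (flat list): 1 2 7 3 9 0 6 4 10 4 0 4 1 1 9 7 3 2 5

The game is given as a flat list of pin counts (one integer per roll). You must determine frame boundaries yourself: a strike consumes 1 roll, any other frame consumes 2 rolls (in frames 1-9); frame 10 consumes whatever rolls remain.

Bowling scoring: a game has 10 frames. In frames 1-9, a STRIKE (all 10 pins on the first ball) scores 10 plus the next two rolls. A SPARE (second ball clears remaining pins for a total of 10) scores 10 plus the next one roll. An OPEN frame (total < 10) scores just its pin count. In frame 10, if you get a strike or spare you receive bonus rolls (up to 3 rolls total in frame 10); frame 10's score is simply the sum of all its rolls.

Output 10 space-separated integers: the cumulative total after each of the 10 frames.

Answer: 3 22 31 51 65 69 74 91 103 110

Derivation:
Frame 1: OPEN (1+2=3). Cumulative: 3
Frame 2: SPARE (7+3=10). 10 + next roll (9) = 19. Cumulative: 22
Frame 3: OPEN (9+0=9). Cumulative: 31
Frame 4: SPARE (6+4=10). 10 + next roll (10) = 20. Cumulative: 51
Frame 5: STRIKE. 10 + next two rolls (4+0) = 14. Cumulative: 65
Frame 6: OPEN (4+0=4). Cumulative: 69
Frame 7: OPEN (4+1=5). Cumulative: 74
Frame 8: SPARE (1+9=10). 10 + next roll (7) = 17. Cumulative: 91
Frame 9: SPARE (7+3=10). 10 + next roll (2) = 12. Cumulative: 103
Frame 10: OPEN. Sum of all frame-10 rolls (2+5) = 7. Cumulative: 110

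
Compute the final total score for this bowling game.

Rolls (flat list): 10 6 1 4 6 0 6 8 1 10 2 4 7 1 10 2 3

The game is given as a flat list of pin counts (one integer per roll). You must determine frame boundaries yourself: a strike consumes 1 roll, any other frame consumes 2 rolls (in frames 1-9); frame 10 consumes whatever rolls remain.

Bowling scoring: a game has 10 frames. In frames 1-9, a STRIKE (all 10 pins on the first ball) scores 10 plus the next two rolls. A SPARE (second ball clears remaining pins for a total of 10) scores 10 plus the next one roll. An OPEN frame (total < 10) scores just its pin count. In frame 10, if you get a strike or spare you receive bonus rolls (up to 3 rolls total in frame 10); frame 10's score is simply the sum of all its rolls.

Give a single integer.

Answer: 99

Derivation:
Frame 1: STRIKE. 10 + next two rolls (6+1) = 17. Cumulative: 17
Frame 2: OPEN (6+1=7). Cumulative: 24
Frame 3: SPARE (4+6=10). 10 + next roll (0) = 10. Cumulative: 34
Frame 4: OPEN (0+6=6). Cumulative: 40
Frame 5: OPEN (8+1=9). Cumulative: 49
Frame 6: STRIKE. 10 + next two rolls (2+4) = 16. Cumulative: 65
Frame 7: OPEN (2+4=6). Cumulative: 71
Frame 8: OPEN (7+1=8). Cumulative: 79
Frame 9: STRIKE. 10 + next two rolls (2+3) = 15. Cumulative: 94
Frame 10: OPEN. Sum of all frame-10 rolls (2+3) = 5. Cumulative: 99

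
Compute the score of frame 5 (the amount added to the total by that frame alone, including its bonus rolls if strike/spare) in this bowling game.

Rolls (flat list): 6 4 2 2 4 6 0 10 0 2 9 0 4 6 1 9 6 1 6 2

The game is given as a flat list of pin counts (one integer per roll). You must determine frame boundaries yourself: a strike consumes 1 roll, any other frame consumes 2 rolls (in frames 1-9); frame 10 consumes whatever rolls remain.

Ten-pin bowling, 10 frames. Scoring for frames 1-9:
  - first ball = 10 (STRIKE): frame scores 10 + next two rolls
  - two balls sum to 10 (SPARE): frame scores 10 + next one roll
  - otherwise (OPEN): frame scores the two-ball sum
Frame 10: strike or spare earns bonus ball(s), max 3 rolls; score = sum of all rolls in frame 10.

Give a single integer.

Frame 1: SPARE (6+4=10). 10 + next roll (2) = 12. Cumulative: 12
Frame 2: OPEN (2+2=4). Cumulative: 16
Frame 3: SPARE (4+6=10). 10 + next roll (0) = 10. Cumulative: 26
Frame 4: SPARE (0+10=10). 10 + next roll (0) = 10. Cumulative: 36
Frame 5: OPEN (0+2=2). Cumulative: 38
Frame 6: OPEN (9+0=9). Cumulative: 47
Frame 7: SPARE (4+6=10). 10 + next roll (1) = 11. Cumulative: 58

Answer: 2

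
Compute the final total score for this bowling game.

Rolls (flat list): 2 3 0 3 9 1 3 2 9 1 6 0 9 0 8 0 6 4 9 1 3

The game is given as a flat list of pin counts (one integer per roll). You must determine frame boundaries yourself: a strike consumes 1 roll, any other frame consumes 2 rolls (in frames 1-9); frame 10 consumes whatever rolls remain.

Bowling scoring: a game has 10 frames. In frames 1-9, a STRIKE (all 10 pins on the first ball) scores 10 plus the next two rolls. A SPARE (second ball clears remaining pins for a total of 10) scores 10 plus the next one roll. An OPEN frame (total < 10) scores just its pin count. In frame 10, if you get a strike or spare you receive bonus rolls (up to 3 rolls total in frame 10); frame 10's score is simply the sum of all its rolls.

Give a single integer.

Frame 1: OPEN (2+3=5). Cumulative: 5
Frame 2: OPEN (0+3=3). Cumulative: 8
Frame 3: SPARE (9+1=10). 10 + next roll (3) = 13. Cumulative: 21
Frame 4: OPEN (3+2=5). Cumulative: 26
Frame 5: SPARE (9+1=10). 10 + next roll (6) = 16. Cumulative: 42
Frame 6: OPEN (6+0=6). Cumulative: 48
Frame 7: OPEN (9+0=9). Cumulative: 57
Frame 8: OPEN (8+0=8). Cumulative: 65
Frame 9: SPARE (6+4=10). 10 + next roll (9) = 19. Cumulative: 84
Frame 10: SPARE. Sum of all frame-10 rolls (9+1+3) = 13. Cumulative: 97

Answer: 97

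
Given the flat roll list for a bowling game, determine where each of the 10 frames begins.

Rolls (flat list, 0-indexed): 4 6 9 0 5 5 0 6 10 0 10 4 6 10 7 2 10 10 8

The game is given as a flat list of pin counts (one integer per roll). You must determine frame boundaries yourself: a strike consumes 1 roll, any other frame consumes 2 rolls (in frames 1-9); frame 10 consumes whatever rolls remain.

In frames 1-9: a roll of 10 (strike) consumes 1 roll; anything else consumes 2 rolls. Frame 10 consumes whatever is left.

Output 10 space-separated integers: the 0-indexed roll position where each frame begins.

Frame 1 starts at roll index 0: rolls=4,6 (sum=10), consumes 2 rolls
Frame 2 starts at roll index 2: rolls=9,0 (sum=9), consumes 2 rolls
Frame 3 starts at roll index 4: rolls=5,5 (sum=10), consumes 2 rolls
Frame 4 starts at roll index 6: rolls=0,6 (sum=6), consumes 2 rolls
Frame 5 starts at roll index 8: roll=10 (strike), consumes 1 roll
Frame 6 starts at roll index 9: rolls=0,10 (sum=10), consumes 2 rolls
Frame 7 starts at roll index 11: rolls=4,6 (sum=10), consumes 2 rolls
Frame 8 starts at roll index 13: roll=10 (strike), consumes 1 roll
Frame 9 starts at roll index 14: rolls=7,2 (sum=9), consumes 2 rolls
Frame 10 starts at roll index 16: 3 remaining rolls

Answer: 0 2 4 6 8 9 11 13 14 16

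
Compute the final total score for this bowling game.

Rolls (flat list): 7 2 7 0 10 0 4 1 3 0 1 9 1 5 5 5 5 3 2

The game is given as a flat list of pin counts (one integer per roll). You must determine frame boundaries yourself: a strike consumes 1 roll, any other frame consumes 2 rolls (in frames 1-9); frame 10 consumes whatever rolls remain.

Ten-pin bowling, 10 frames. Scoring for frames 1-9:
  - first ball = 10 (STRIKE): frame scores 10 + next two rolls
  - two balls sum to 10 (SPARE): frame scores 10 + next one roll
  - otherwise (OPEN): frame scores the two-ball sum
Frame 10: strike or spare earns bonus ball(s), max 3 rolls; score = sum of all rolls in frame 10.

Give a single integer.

Frame 1: OPEN (7+2=9). Cumulative: 9
Frame 2: OPEN (7+0=7). Cumulative: 16
Frame 3: STRIKE. 10 + next two rolls (0+4) = 14. Cumulative: 30
Frame 4: OPEN (0+4=4). Cumulative: 34
Frame 5: OPEN (1+3=4). Cumulative: 38
Frame 6: OPEN (0+1=1). Cumulative: 39
Frame 7: SPARE (9+1=10). 10 + next roll (5) = 15. Cumulative: 54
Frame 8: SPARE (5+5=10). 10 + next roll (5) = 15. Cumulative: 69
Frame 9: SPARE (5+5=10). 10 + next roll (3) = 13. Cumulative: 82
Frame 10: OPEN. Sum of all frame-10 rolls (3+2) = 5. Cumulative: 87

Answer: 87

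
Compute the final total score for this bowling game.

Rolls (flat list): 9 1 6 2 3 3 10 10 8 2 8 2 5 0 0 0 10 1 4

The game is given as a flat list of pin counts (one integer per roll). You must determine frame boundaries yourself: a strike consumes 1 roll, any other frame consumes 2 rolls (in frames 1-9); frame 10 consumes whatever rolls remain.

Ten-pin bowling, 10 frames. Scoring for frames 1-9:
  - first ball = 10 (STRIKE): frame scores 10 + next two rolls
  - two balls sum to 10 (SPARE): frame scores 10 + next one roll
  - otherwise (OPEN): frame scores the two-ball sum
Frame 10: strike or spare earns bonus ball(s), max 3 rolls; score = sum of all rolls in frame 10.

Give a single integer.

Frame 1: SPARE (9+1=10). 10 + next roll (6) = 16. Cumulative: 16
Frame 2: OPEN (6+2=8). Cumulative: 24
Frame 3: OPEN (3+3=6). Cumulative: 30
Frame 4: STRIKE. 10 + next two rolls (10+8) = 28. Cumulative: 58
Frame 5: STRIKE. 10 + next two rolls (8+2) = 20. Cumulative: 78
Frame 6: SPARE (8+2=10). 10 + next roll (8) = 18. Cumulative: 96
Frame 7: SPARE (8+2=10). 10 + next roll (5) = 15. Cumulative: 111
Frame 8: OPEN (5+0=5). Cumulative: 116
Frame 9: OPEN (0+0=0). Cumulative: 116
Frame 10: STRIKE. Sum of all frame-10 rolls (10+1+4) = 15. Cumulative: 131

Answer: 131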